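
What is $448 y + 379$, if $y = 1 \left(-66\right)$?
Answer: $-29189$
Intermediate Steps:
$y = -66$
$448 y + 379 = 448 \left(-66\right) + 379 = -29568 + 379 = -29189$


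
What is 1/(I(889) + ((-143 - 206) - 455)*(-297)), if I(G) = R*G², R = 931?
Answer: 1/736027639 ≈ 1.3586e-9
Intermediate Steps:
I(G) = 931*G²
1/(I(889) + ((-143 - 206) - 455)*(-297)) = 1/(931*889² + ((-143 - 206) - 455)*(-297)) = 1/(931*790321 + (-349 - 455)*(-297)) = 1/(735788851 - 804*(-297)) = 1/(735788851 + 238788) = 1/736027639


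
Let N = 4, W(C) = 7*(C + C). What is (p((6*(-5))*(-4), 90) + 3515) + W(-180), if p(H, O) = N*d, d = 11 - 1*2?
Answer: 1031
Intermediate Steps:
W(C) = 14*C (W(C) = 7*(2*C) = 14*C)
d = 9 (d = 11 - 2 = 9)
p(H, O) = 36 (p(H, O) = 4*9 = 36)
(p((6*(-5))*(-4), 90) + 3515) + W(-180) = (36 + 3515) + 14*(-180) = 3551 - 2520 = 1031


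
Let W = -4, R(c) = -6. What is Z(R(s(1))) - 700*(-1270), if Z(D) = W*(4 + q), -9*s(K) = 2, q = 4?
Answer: 888968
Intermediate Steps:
s(K) = -2/9 (s(K) = -⅑*2 = -2/9)
Z(D) = -32 (Z(D) = -4*(4 + 4) = -4*8 = -32)
Z(R(s(1))) - 700*(-1270) = -32 - 700*(-1270) = -32 + 889000 = 888968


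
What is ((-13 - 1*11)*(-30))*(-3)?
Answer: -2160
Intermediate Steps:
((-13 - 1*11)*(-30))*(-3) = ((-13 - 11)*(-30))*(-3) = -24*(-30)*(-3) = 720*(-3) = -2160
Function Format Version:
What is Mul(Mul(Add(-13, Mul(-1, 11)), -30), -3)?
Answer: -2160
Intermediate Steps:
Mul(Mul(Add(-13, Mul(-1, 11)), -30), -3) = Mul(Mul(Add(-13, -11), -30), -3) = Mul(Mul(-24, -30), -3) = Mul(720, -3) = -2160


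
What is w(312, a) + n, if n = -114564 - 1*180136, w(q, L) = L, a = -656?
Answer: -295356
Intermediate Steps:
n = -294700 (n = -114564 - 180136 = -294700)
w(312, a) + n = -656 - 294700 = -295356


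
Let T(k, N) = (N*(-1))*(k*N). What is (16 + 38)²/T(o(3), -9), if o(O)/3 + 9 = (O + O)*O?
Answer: -4/3 ≈ -1.3333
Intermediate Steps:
o(O) = -27 + 6*O² (o(O) = -27 + 3*((O + O)*O) = -27 + 3*((2*O)*O) = -27 + 3*(2*O²) = -27 + 6*O²)
T(k, N) = -k*N² (T(k, N) = (-N)*(N*k) = -k*N²)
(16 + 38)²/T(o(3), -9) = (16 + 38)²/((-1*(-27 + 6*3²)*(-9)²)) = 54²/((-1*(-27 + 6*9)*81)) = 2916/((-1*(-27 + 54)*81)) = 2916/((-1*27*81)) = 2916/(-2187) = 2916*(-1/2187) = -4/3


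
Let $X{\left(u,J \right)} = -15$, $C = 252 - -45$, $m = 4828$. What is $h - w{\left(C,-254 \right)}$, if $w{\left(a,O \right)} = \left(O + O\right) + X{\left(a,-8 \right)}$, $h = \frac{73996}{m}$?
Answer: $\frac{649760}{1207} \approx 538.33$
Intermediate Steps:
$C = 297$ ($C = 252 + 45 = 297$)
$h = \frac{18499}{1207}$ ($h = \frac{73996}{4828} = 73996 \cdot \frac{1}{4828} = \frac{18499}{1207} \approx 15.326$)
$w{\left(a,O \right)} = -15 + 2 O$ ($w{\left(a,O \right)} = \left(O + O\right) - 15 = 2 O - 15 = -15 + 2 O$)
$h - w{\left(C,-254 \right)} = \frac{18499}{1207} - \left(-15 + 2 \left(-254\right)\right) = \frac{18499}{1207} - \left(-15 - 508\right) = \frac{18499}{1207} - -523 = \frac{18499}{1207} + 523 = \frac{649760}{1207}$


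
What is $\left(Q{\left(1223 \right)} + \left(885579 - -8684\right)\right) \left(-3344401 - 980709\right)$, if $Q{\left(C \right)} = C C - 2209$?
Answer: $-10327424131130$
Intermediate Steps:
$Q{\left(C \right)} = -2209 + C^{2}$ ($Q{\left(C \right)} = C^{2} - 2209 = -2209 + C^{2}$)
$\left(Q{\left(1223 \right)} + \left(885579 - -8684\right)\right) \left(-3344401 - 980709\right) = \left(\left(-2209 + 1223^{2}\right) + \left(885579 - -8684\right)\right) \left(-3344401 - 980709\right) = \left(\left(-2209 + 1495729\right) + \left(885579 + 8684\right)\right) \left(-4325110\right) = \left(1493520 + 894263\right) \left(-4325110\right) = 2387783 \left(-4325110\right) = -10327424131130$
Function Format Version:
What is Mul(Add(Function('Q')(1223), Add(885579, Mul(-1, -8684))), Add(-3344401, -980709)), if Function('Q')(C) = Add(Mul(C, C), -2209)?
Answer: -10327424131130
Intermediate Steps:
Function('Q')(C) = Add(-2209, Pow(C, 2)) (Function('Q')(C) = Add(Pow(C, 2), -2209) = Add(-2209, Pow(C, 2)))
Mul(Add(Function('Q')(1223), Add(885579, Mul(-1, -8684))), Add(-3344401, -980709)) = Mul(Add(Add(-2209, Pow(1223, 2)), Add(885579, Mul(-1, -8684))), Add(-3344401, -980709)) = Mul(Add(Add(-2209, 1495729), Add(885579, 8684)), -4325110) = Mul(Add(1493520, 894263), -4325110) = Mul(2387783, -4325110) = -10327424131130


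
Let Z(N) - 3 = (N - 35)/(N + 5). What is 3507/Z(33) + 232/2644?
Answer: 6292523/5288 ≈ 1190.0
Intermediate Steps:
Z(N) = 3 + (-35 + N)/(5 + N) (Z(N) = 3 + (N - 35)/(N + 5) = 3 + (-35 + N)/(5 + N))
3507/Z(33) + 232/2644 = 3507/((4*(-5 + 33)/(5 + 33))) + 232/2644 = 3507/((4*28/38)) + 232*(1/2644) = 3507/((4*(1/38)*28)) + 58/661 = 3507/(56/19) + 58/661 = 3507*(19/56) + 58/661 = 9519/8 + 58/661 = 6292523/5288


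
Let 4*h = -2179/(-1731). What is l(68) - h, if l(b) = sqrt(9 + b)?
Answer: -2179/6924 + sqrt(77) ≈ 8.4603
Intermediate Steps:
h = 2179/6924 (h = (-2179/(-1731))/4 = (-2179*(-1/1731))/4 = (1/4)*(2179/1731) = 2179/6924 ≈ 0.31470)
l(68) - h = sqrt(9 + 68) - 1*2179/6924 = sqrt(77) - 2179/6924 = -2179/6924 + sqrt(77)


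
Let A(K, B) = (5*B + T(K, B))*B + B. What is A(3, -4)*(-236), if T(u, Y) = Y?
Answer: -21712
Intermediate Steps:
A(K, B) = B + 6*B**2 (A(K, B) = (5*B + B)*B + B = (6*B)*B + B = 6*B**2 + B = B + 6*B**2)
A(3, -4)*(-236) = -4*(1 + 6*(-4))*(-236) = -4*(1 - 24)*(-236) = -4*(-23)*(-236) = 92*(-236) = -21712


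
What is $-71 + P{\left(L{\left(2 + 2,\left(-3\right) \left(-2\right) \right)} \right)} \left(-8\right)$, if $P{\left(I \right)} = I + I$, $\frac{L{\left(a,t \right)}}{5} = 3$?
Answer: $-311$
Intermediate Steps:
$L{\left(a,t \right)} = 15$ ($L{\left(a,t \right)} = 5 \cdot 3 = 15$)
$P{\left(I \right)} = 2 I$
$-71 + P{\left(L{\left(2 + 2,\left(-3\right) \left(-2\right) \right)} \right)} \left(-8\right) = -71 + 2 \cdot 15 \left(-8\right) = -71 + 30 \left(-8\right) = -71 - 240 = -311$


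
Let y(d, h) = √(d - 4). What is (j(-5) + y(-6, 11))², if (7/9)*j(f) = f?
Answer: 1535/49 - 90*I*√10/7 ≈ 31.327 - 40.658*I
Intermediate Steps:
y(d, h) = √(-4 + d)
j(f) = 9*f/7
(j(-5) + y(-6, 11))² = ((9/7)*(-5) + √(-4 - 6))² = (-45/7 + √(-10))² = (-45/7 + I*√10)²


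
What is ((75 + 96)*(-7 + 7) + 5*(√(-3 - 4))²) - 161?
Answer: -196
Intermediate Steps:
((75 + 96)*(-7 + 7) + 5*(√(-3 - 4))²) - 161 = (171*0 + 5*(√(-7))²) - 161 = (0 + 5*(I*√7)²) - 161 = (0 + 5*(-7)) - 161 = (0 - 35) - 161 = -35 - 161 = -196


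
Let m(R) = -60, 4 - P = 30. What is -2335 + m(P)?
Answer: -2395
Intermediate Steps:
P = -26 (P = 4 - 1*30 = 4 - 30 = -26)
-2335 + m(P) = -2335 - 60 = -2395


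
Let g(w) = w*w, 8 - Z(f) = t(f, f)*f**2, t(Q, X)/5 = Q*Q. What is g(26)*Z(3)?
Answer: -268372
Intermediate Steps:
t(Q, X) = 5*Q**2 (t(Q, X) = 5*(Q*Q) = 5*Q**2)
Z(f) = 8 - 5*f**4 (Z(f) = 8 - 5*f**2*f**2 = 8 - 5*f**4)
g(w) = w**2
g(26)*Z(3) = 26**2*(8 - 5*3**4) = 676*(8 - 5*81) = 676*(8 - 405) = 676*(-397) = -268372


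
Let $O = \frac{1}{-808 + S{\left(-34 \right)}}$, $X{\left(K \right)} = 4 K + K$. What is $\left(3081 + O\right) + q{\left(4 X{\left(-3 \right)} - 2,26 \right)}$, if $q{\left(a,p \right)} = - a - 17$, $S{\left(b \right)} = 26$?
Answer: $\frac{2444531}{782} \approx 3126.0$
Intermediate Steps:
$X{\left(K \right)} = 5 K$
$q{\left(a,p \right)} = -17 - a$
$O = - \frac{1}{782}$ ($O = \frac{1}{-808 + 26} = \frac{1}{-782} = - \frac{1}{782} \approx -0.0012788$)
$\left(3081 + O\right) + q{\left(4 X{\left(-3 \right)} - 2,26 \right)} = \left(3081 - \frac{1}{782}\right) - \left(15 + 4 \cdot 5 \left(-3\right)\right) = \frac{2409341}{782} - \left(15 - 60\right) = \frac{2409341}{782} - -45 = \frac{2409341}{782} + \left(-17 + 62\right) = \frac{2409341}{782} + 45 = \frac{2444531}{782}$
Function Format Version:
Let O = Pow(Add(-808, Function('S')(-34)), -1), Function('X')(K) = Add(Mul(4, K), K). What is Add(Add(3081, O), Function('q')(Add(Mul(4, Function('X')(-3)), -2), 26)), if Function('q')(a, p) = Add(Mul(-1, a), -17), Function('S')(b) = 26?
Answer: Rational(2444531, 782) ≈ 3126.0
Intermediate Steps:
Function('X')(K) = Mul(5, K)
Function('q')(a, p) = Add(-17, Mul(-1, a))
O = Rational(-1, 782) (O = Pow(Add(-808, 26), -1) = Pow(-782, -1) = Rational(-1, 782) ≈ -0.0012788)
Add(Add(3081, O), Function('q')(Add(Mul(4, Function('X')(-3)), -2), 26)) = Add(Add(3081, Rational(-1, 782)), Add(-17, Mul(-1, Add(Mul(4, Mul(5, -3)), -2)))) = Add(Rational(2409341, 782), Add(-17, Mul(-1, Add(Mul(4, -15), -2)))) = Add(Rational(2409341, 782), Add(-17, Mul(-1, Add(-60, -2)))) = Add(Rational(2409341, 782), Add(-17, Mul(-1, -62))) = Add(Rational(2409341, 782), Add(-17, 62)) = Add(Rational(2409341, 782), 45) = Rational(2444531, 782)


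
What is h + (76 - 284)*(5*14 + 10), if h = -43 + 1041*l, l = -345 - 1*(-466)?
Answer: 109278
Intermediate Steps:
l = 121 (l = -345 + 466 = 121)
h = 125918 (h = -43 + 1041*121 = -43 + 125961 = 125918)
h + (76 - 284)*(5*14 + 10) = 125918 + (76 - 284)*(5*14 + 10) = 125918 - 208*(70 + 10) = 125918 - 208*80 = 125918 - 16640 = 109278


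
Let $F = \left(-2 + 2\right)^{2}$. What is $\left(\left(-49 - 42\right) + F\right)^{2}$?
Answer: $8281$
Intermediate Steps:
$F = 0$ ($F = 0^{2} = 0$)
$\left(\left(-49 - 42\right) + F\right)^{2} = \left(\left(-49 - 42\right) + 0\right)^{2} = \left(-91 + 0\right)^{2} = \left(-91\right)^{2} = 8281$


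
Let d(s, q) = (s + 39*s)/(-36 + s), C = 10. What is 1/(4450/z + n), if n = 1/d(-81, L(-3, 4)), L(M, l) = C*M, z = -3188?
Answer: -286920/390139 ≈ -0.73543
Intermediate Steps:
L(M, l) = 10*M
d(s, q) = 40*s/(-36 + s) (d(s, q) = (40*s)/(-36 + s) = 40*s/(-36 + s))
n = 13/360 (n = 1/(40*(-81)/(-36 - 81)) = 1/(40*(-81)/(-117)) = 1/(40*(-81)*(-1/117)) = 1/(360/13) = 13/360 ≈ 0.036111)
1/(4450/z + n) = 1/(4450/(-3188) + 13/360) = 1/(4450*(-1/3188) + 13/360) = 1/(-2225/1594 + 13/360) = 1/(-390139/286920) = -286920/390139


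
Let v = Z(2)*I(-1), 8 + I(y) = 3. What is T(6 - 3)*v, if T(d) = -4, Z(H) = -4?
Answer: -80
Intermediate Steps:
I(y) = -5 (I(y) = -8 + 3 = -5)
v = 20 (v = -4*(-5) = 20)
T(6 - 3)*v = -4*20 = -80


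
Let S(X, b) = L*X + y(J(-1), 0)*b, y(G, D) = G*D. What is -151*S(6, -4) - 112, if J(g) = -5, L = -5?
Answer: 4418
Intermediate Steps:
y(G, D) = D*G
S(X, b) = -5*X (S(X, b) = -5*X + (0*(-5))*b = -5*X + 0*b = -5*X + 0 = -5*X)
-151*S(6, -4) - 112 = -(-755)*6 - 112 = -151*(-30) - 112 = 4530 - 112 = 4418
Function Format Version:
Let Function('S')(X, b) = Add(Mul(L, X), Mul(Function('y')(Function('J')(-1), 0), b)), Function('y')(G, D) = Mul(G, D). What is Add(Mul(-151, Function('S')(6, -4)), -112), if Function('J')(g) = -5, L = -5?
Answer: 4418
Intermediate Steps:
Function('y')(G, D) = Mul(D, G)
Function('S')(X, b) = Mul(-5, X) (Function('S')(X, b) = Add(Mul(-5, X), Mul(Mul(0, -5), b)) = Add(Mul(-5, X), Mul(0, b)) = Add(Mul(-5, X), 0) = Mul(-5, X))
Add(Mul(-151, Function('S')(6, -4)), -112) = Add(Mul(-151, Mul(-5, 6)), -112) = Add(Mul(-151, -30), -112) = Add(4530, -112) = 4418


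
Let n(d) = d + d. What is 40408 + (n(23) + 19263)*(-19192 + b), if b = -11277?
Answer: -588285513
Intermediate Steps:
n(d) = 2*d
40408 + (n(23) + 19263)*(-19192 + b) = 40408 + (2*23 + 19263)*(-19192 - 11277) = 40408 + (46 + 19263)*(-30469) = 40408 + 19309*(-30469) = 40408 - 588325921 = -588285513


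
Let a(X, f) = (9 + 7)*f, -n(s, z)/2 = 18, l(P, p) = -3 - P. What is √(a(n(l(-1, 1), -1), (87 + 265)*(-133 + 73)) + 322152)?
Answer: 6*I*√438 ≈ 125.57*I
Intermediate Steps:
n(s, z) = -36 (n(s, z) = -2*18 = -36)
a(X, f) = 16*f
√(a(n(l(-1, 1), -1), (87 + 265)*(-133 + 73)) + 322152) = √(16*((87 + 265)*(-133 + 73)) + 322152) = √(16*(352*(-60)) + 322152) = √(16*(-21120) + 322152) = √(-337920 + 322152) = √(-15768) = 6*I*√438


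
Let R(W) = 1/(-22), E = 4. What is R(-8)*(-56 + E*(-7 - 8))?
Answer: 58/11 ≈ 5.2727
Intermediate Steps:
R(W) = -1/22
R(-8)*(-56 + E*(-7 - 8)) = -(-56 + 4*(-7 - 8))/22 = -(-56 + 4*(-15))/22 = -(-56 - 60)/22 = -1/22*(-116) = 58/11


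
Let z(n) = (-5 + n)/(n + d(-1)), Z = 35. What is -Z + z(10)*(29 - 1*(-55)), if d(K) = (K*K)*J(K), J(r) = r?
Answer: 35/3 ≈ 11.667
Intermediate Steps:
d(K) = K³ (d(K) = (K*K)*K = K²*K = K³)
z(n) = (-5 + n)/(-1 + n) (z(n) = (-5 + n)/(n + (-1)³) = (-5 + n)/(n - 1) = (-5 + n)/(-1 + n))
-Z + z(10)*(29 - 1*(-55)) = -1*35 + ((-5 + 10)/(-1 + 10))*(29 - 1*(-55)) = -35 + (5/9)*(29 + 55) = -35 + ((⅑)*5)*84 = -35 + (5/9)*84 = -35 + 140/3 = 35/3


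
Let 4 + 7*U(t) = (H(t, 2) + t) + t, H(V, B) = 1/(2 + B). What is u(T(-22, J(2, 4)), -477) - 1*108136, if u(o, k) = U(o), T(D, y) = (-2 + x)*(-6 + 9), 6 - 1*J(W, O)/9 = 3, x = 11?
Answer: -3027607/28 ≈ -1.0813e+5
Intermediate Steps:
J(W, O) = 27 (J(W, O) = 54 - 9*3 = 54 - 27 = 27)
T(D, y) = 27 (T(D, y) = (-2 + 11)*(-6 + 9) = 9*3 = 27)
U(t) = -15/28 + 2*t/7 (U(t) = -4/7 + ((1/(2 + 2) + t) + t)/7 = -4/7 + ((1/4 + t) + t)/7 = -4/7 + (1/4 + 2*t)/7 = -4/7 + (1/28 + 2*t/7) = -15/28 + 2*t/7)
u(o, k) = -15/28 + 2*o/7
u(T(-22, J(2, 4)), -477) - 1*108136 = (-15/28 + (2/7)*27) - 1*108136 = (-15/28 + 54/7) - 108136 = 201/28 - 108136 = -3027607/28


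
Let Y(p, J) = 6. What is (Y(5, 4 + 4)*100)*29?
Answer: 17400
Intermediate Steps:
(Y(5, 4 + 4)*100)*29 = (6*100)*29 = 600*29 = 17400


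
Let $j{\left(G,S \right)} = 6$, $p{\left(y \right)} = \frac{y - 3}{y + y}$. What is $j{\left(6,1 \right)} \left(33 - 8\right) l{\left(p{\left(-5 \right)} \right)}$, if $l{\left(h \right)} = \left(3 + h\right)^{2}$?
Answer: $2166$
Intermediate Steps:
$p{\left(y \right)} = \frac{-3 + y}{2 y}$
$j{\left(6,1 \right)} \left(33 - 8\right) l{\left(p{\left(-5 \right)} \right)} = 6 \left(33 - 8\right) \left(3 + \frac{-3 - 5}{2 \left(-5\right)}\right)^{2} = 6 \left(33 - 8\right) \left(3 + \frac{1}{2} \left(- \frac{1}{5}\right) \left(-8\right)\right)^{2} = 6 \cdot 25 \left(3 + \frac{4}{5}\right)^{2} = 150 \left(\frac{19}{5}\right)^{2} = 150 \cdot \frac{361}{25} = 2166$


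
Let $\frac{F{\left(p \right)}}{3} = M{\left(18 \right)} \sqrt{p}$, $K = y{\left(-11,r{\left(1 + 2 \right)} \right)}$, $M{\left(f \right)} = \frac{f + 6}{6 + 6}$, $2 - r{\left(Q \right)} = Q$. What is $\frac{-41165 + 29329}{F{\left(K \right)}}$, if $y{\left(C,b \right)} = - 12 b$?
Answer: $- \frac{2959 \sqrt{3}}{9} \approx -569.46$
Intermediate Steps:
$r{\left(Q \right)} = 2 - Q$
$M{\left(f \right)} = \frac{1}{2} + \frac{f}{12}$ ($M{\left(f \right)} = \frac{6 + f}{12} = \left(6 + f\right) \frac{1}{12} = \frac{1}{2} + \frac{f}{12}$)
$K = 12$ ($K = - 12 \left(2 - \left(1 + 2\right)\right) = - 12 \left(2 - 3\right) = \left(-12\right) \left(-1\right) = 12$)
$F{\left(p \right)} = 6 \sqrt{p}$ ($F{\left(p \right)} = 3 \left(\frac{1}{2} + \frac{1}{12} \cdot 18\right) \sqrt{p} = 3 \left(\frac{1}{2} + \frac{3}{2}\right) \sqrt{p} = 3 \cdot 2 \sqrt{p} = 6 \sqrt{p}$)
$\frac{-41165 + 29329}{F{\left(K \right)}} = \frac{-41165 + 29329}{6 \sqrt{12}} = - \frac{11836}{6 \cdot 2 \sqrt{3}} = - \frac{11836}{12 \sqrt{3}} = - 11836 \frac{\sqrt{3}}{36} = - \frac{2959 \sqrt{3}}{9}$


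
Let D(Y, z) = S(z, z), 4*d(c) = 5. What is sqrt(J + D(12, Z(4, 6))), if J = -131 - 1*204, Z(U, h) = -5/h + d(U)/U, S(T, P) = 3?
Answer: 2*I*sqrt(83) ≈ 18.221*I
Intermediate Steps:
d(c) = 5/4 (d(c) = (1/4)*5 = 5/4)
Z(U, h) = -5/h + 5/(4*U)
D(Y, z) = 3
J = -335 (J = -131 - 204 = -335)
sqrt(J + D(12, Z(4, 6))) = sqrt(-335 + 3) = sqrt(-332) = 2*I*sqrt(83)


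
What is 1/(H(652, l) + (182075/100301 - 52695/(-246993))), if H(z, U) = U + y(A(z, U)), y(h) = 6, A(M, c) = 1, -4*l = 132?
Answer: -8257881631/206210600147 ≈ -0.040046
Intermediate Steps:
l = -33 (l = -1/4*132 = -33)
H(z, U) = 6 + U (H(z, U) = U + 6 = 6 + U)
1/(H(652, l) + (182075/100301 - 52695/(-246993))) = 1/((6 - 33) + (182075/100301 - 52695/(-246993))) = 1/(-27 + (182075*(1/100301) - 52695*(-1/246993))) = 1/(-27 + (182075/100301 + 17565/82331)) = 1/(-27 + 16752203890/8257881631) = 1/(-206210600147/8257881631) = -8257881631/206210600147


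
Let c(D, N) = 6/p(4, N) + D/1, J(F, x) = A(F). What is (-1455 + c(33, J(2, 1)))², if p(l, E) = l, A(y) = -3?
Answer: 8071281/4 ≈ 2.0178e+6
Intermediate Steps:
J(F, x) = -3
c(D, N) = 3/2 + D (c(D, N) = 6/4 + D/1 = 6*(¼) + D*1 = 3/2 + D)
(-1455 + c(33, J(2, 1)))² = (-1455 + (3/2 + 33))² = (-1455 + 69/2)² = (-2841/2)² = 8071281/4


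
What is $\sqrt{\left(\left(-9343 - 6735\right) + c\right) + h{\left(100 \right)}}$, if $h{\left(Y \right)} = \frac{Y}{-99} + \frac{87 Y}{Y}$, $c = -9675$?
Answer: $\frac{i \sqrt{27951374}}{33} \approx 160.21 i$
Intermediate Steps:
$h{\left(Y \right)} = 87 - \frac{Y}{99}$ ($h{\left(Y \right)} = Y \left(- \frac{1}{99}\right) + 87 = - \frac{Y}{99} + 87 = 87 - \frac{Y}{99}$)
$\sqrt{\left(\left(-9343 - 6735\right) + c\right) + h{\left(100 \right)}} = \sqrt{\left(\left(-9343 - 6735\right) - 9675\right) + \left(87 - \frac{100}{99}\right)} = \sqrt{\left(-16078 - 9675\right) + \left(87 - \frac{100}{99}\right)} = \sqrt{-25753 + \frac{8513}{99}} = \sqrt{- \frac{2541034}{99}} = \frac{i \sqrt{27951374}}{33}$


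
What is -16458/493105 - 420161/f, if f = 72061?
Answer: -208369469843/35533639405 ≈ -5.8640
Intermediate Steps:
-16458/493105 - 420161/f = -16458/493105 - 420161/72061 = -208369469843/35533639405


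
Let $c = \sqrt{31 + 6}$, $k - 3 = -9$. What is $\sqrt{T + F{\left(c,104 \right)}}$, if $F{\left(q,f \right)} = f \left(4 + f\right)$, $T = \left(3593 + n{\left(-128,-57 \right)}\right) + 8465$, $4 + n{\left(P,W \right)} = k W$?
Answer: $2 \sqrt{5907} \approx 153.71$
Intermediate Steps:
$k = -6$ ($k = 3 - 9 = -6$)
$n{\left(P,W \right)} = -4 - 6 W$
$T = 12396$ ($T = \left(3593 - -338\right) + 8465 = \left(3593 + \left(-4 + 342\right)\right) + 8465 = \left(3593 + 338\right) + 8465 = 3931 + 8465 = 12396$)
$c = \sqrt{37} \approx 6.0828$
$\sqrt{T + F{\left(c,104 \right)}} = \sqrt{12396 + 104 \left(4 + 104\right)} = \sqrt{12396 + 104 \cdot 108} = \sqrt{12396 + 11232} = \sqrt{23628} = 2 \sqrt{5907}$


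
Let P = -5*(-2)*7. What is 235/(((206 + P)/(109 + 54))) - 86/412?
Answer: 3939481/28428 ≈ 138.58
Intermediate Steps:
P = 70 (P = 10*7 = 70)
235/(((206 + P)/(109 + 54))) - 86/412 = 235/(((206 + 70)/(109 + 54))) - 86/412 = 235/((276/163)) - 86*1/412 = 235/((276*(1/163))) - 43/206 = 235/(276/163) - 43/206 = 235*(163/276) - 43/206 = 38305/276 - 43/206 = 3939481/28428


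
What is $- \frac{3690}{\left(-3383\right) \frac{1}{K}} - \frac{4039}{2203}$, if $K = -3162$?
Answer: $- \frac{1512810781}{438397} \approx -3450.8$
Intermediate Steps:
$- \frac{3690}{\left(-3383\right) \frac{1}{K}} - \frac{4039}{2203} = - \frac{3690}{\left(-3383\right) \frac{1}{-3162}} - \frac{4039}{2203} = - \frac{3690}{\left(-3383\right) \left(- \frac{1}{3162}\right)} - \frac{4039}{2203} = - \frac{3690}{\frac{199}{186}} - \frac{4039}{2203} = \left(-3690\right) \frac{186}{199} - \frac{4039}{2203} = - \frac{686340}{199} - \frac{4039}{2203} = - \frac{1512810781}{438397}$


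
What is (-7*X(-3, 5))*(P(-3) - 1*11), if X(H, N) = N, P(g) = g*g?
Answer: 70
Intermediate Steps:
P(g) = g**2
(-7*X(-3, 5))*(P(-3) - 1*11) = (-7*5)*((-3)**2 - 1*11) = -35*(9 - 11) = -35*(-2) = 70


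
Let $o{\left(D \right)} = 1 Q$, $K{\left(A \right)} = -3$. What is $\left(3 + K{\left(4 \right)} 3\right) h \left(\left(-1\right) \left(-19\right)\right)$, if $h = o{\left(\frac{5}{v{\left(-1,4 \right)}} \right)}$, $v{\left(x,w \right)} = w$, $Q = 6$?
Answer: $-684$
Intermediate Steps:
$o{\left(D \right)} = 6$ ($o{\left(D \right)} = 1 \cdot 6 = 6$)
$h = 6$
$\left(3 + K{\left(4 \right)} 3\right) h \left(\left(-1\right) \left(-19\right)\right) = \left(3 - 9\right) 6 \left(\left(-1\right) \left(-19\right)\right) = \left(3 - 9\right) 6 \cdot 19 = \left(-6\right) 6 \cdot 19 = \left(-36\right) 19 = -684$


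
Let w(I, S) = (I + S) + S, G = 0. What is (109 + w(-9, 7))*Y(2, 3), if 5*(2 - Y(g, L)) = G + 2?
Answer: 912/5 ≈ 182.40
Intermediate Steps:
w(I, S) = I + 2*S
Y(g, L) = 8/5 (Y(g, L) = 2 - (0 + 2)/5 = 2 - ⅕*2 = 2 - ⅖ = 8/5)
(109 + w(-9, 7))*Y(2, 3) = (109 + (-9 + 2*7))*(8/5) = (109 + (-9 + 14))*(8/5) = (109 + 5)*(8/5) = 114*(8/5) = 912/5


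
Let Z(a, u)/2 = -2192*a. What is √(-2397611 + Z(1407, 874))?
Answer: I*√8565899 ≈ 2926.8*I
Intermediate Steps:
Z(a, u) = -4384*a (Z(a, u) = 2*(-2192*a) = -4384*a)
√(-2397611 + Z(1407, 874)) = √(-2397611 - 4384*1407) = √(-2397611 - 6168288) = √(-8565899) = I*√8565899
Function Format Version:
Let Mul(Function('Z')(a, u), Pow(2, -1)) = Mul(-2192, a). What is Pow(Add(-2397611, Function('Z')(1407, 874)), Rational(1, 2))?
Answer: Mul(I, Pow(8565899, Rational(1, 2))) ≈ Mul(2926.8, I)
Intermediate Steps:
Function('Z')(a, u) = Mul(-4384, a) (Function('Z')(a, u) = Mul(2, Mul(-2192, a)) = Mul(-4384, a))
Pow(Add(-2397611, Function('Z')(1407, 874)), Rational(1, 2)) = Pow(Add(-2397611, Mul(-4384, 1407)), Rational(1, 2)) = Pow(Add(-2397611, -6168288), Rational(1, 2)) = Pow(-8565899, Rational(1, 2)) = Mul(I, Pow(8565899, Rational(1, 2)))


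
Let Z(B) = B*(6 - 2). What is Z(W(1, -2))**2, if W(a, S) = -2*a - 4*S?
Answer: 576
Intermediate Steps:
W(a, S) = -4*S - 2*a
Z(B) = 4*B (Z(B) = B*4 = 4*B)
Z(W(1, -2))**2 = (4*(-4*(-2) - 2*1))**2 = (4*(8 - 2))**2 = (4*6)**2 = 24**2 = 576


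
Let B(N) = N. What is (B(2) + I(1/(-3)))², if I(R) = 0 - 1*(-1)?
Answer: 9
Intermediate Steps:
I(R) = 1 (I(R) = 0 + 1 = 1)
(B(2) + I(1/(-3)))² = (2 + 1)² = 3² = 9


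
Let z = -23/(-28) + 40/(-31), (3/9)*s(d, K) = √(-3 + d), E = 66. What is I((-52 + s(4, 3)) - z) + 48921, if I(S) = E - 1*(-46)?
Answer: 49033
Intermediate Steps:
s(d, K) = 3*√(-3 + d)
z = -407/868 (z = -23*(-1/28) + 40*(-1/31) = 23/28 - 40/31 = -407/868 ≈ -0.46889)
I(S) = 112 (I(S) = 66 - 1*(-46) = 66 + 46 = 112)
I((-52 + s(4, 3)) - z) + 48921 = 112 + 48921 = 49033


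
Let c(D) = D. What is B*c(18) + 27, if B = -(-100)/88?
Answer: 522/11 ≈ 47.455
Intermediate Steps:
B = 25/22 (B = -(-100)/88 = -1*(-25/22) = 25/22 ≈ 1.1364)
B*c(18) + 27 = (25/22)*18 + 27 = 225/11 + 27 = 522/11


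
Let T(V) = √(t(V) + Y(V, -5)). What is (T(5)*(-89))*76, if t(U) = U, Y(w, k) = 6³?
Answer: -6764*√221 ≈ -1.0055e+5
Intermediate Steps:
Y(w, k) = 216
T(V) = √(216 + V) (T(V) = √(V + 216) = √(216 + V))
(T(5)*(-89))*76 = (√(216 + 5)*(-89))*76 = (√221*(-89))*76 = -89*√221*76 = -6764*√221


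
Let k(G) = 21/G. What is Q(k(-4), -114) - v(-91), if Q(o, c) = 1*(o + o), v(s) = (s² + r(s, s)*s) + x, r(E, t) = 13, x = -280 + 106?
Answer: -13869/2 ≈ -6934.5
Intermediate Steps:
x = -174
v(s) = -174 + s² + 13*s (v(s) = (s² + 13*s) - 174 = -174 + s² + 13*s)
Q(o, c) = 2*o (Q(o, c) = 1*(2*o) = 2*o)
Q(k(-4), -114) - v(-91) = 2*(21/(-4)) - (-174 + (-91)² + 13*(-91)) = 2*(21*(-¼)) - (-174 + 8281 - 1183) = 2*(-21/4) - 1*6924 = -21/2 - 6924 = -13869/2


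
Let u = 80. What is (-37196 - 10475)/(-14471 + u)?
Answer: 3667/1107 ≈ 3.3126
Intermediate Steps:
(-37196 - 10475)/(-14471 + u) = (-37196 - 10475)/(-14471 + 80) = -47671/(-14391) = -47671*(-1/14391) = 3667/1107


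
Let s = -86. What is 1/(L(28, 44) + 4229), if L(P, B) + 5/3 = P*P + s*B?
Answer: 3/3682 ≈ 0.00081478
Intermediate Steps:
L(P, B) = -5/3 + P² - 86*B (L(P, B) = -5/3 + (P*P - 86*B) = -5/3 + (P² - 86*B) = -5/3 + P² - 86*B)
1/(L(28, 44) + 4229) = 1/((-5/3 + 28² - 86*44) + 4229) = 1/((-5/3 + 784 - 3784) + 4229) = 1/(-9005/3 + 4229) = 1/(3682/3) = 3/3682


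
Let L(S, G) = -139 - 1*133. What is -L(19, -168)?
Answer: 272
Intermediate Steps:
L(S, G) = -272 (L(S, G) = -139 - 133 = -272)
-L(19, -168) = -1*(-272) = 272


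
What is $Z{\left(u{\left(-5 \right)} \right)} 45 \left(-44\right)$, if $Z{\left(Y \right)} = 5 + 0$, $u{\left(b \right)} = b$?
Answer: $-9900$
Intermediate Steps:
$Z{\left(Y \right)} = 5$
$Z{\left(u{\left(-5 \right)} \right)} 45 \left(-44\right) = 5 \cdot 45 \left(-44\right) = 225 \left(-44\right) = -9900$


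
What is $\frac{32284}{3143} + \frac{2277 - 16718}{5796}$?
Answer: $\frac{2892449}{371772} \approx 7.7802$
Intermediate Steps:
$\frac{32284}{3143} + \frac{2277 - 16718}{5796} = 32284 \cdot \frac{1}{3143} - \frac{2063}{828} = \frac{4612}{449} - \frac{2063}{828} = \frac{2892449}{371772}$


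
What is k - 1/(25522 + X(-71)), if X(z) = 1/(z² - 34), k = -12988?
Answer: -1659719056147/127788655 ≈ -12988.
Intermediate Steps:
X(z) = 1/(-34 + z²)
k - 1/(25522 + X(-71)) = -12988 - 1/(25522 + 1/(-34 + (-71)²)) = -12988 - 1/(25522 + 1/(-34 + 5041)) = -12988 - 1/(25522 + 1/5007) = -12988 - 1/127788655/5007 = -12988 - 1*5007/127788655 = -12988 - 5007/127788655 = -1659719056147/127788655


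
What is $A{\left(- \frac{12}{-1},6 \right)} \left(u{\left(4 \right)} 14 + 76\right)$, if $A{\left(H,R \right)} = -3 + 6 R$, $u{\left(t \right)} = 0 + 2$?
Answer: $3432$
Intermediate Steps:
$u{\left(t \right)} = 2$
$A{\left(- \frac{12}{-1},6 \right)} \left(u{\left(4 \right)} 14 + 76\right) = \left(-3 + 6 \cdot 6\right) \left(2 \cdot 14 + 76\right) = \left(-3 + 36\right) \left(28 + 76\right) = 33 \cdot 104 = 3432$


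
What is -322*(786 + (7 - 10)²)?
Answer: -255990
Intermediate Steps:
-322*(786 + (7 - 10)²) = -322*(786 + (-3)²) = -322*(786 + 9) = -322*795 = -255990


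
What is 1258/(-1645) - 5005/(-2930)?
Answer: 909457/963970 ≈ 0.94345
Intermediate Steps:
1258/(-1645) - 5005/(-2930) = 1258*(-1/1645) - 5005*(-1/2930) = -1258/1645 + 1001/586 = 909457/963970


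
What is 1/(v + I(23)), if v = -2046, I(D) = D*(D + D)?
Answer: -1/988 ≈ -0.0010121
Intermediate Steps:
I(D) = 2*D² (I(D) = D*(2*D) = 2*D²)
1/(v + I(23)) = 1/(-2046 + 2*23²) = 1/(-2046 + 2*529) = 1/(-2046 + 1058) = 1/(-988) = -1/988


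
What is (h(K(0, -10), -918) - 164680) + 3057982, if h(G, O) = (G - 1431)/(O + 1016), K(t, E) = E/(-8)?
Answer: 162024095/56 ≈ 2.8933e+6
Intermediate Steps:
K(t, E) = -E/8 (K(t, E) = E*(-⅛) = -E/8)
h(G, O) = (-1431 + G)/(1016 + O)
(h(K(0, -10), -918) - 164680) + 3057982 = ((-1431 - ⅛*(-10))/(1016 - 918) - 164680) + 3057982 = ((-1431 + 5/4)/98 - 164680) + 3057982 = ((1/98)*(-5719/4) - 164680) + 3057982 = (-817/56 - 164680) + 3057982 = -9222897/56 + 3057982 = 162024095/56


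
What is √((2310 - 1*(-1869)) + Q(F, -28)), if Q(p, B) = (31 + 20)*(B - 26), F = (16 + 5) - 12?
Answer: 5*√57 ≈ 37.749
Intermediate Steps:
F = 9 (F = 21 - 12 = 9)
Q(p, B) = -1326 + 51*B (Q(p, B) = 51*(-26 + B) = -1326 + 51*B)
√((2310 - 1*(-1869)) + Q(F, -28)) = √((2310 - 1*(-1869)) + (-1326 + 51*(-28))) = √((2310 + 1869) + (-1326 - 1428)) = √(4179 - 2754) = √1425 = 5*√57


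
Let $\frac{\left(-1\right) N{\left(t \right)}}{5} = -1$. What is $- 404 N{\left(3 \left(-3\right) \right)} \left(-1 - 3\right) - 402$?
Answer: $7678$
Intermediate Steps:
$N{\left(t \right)} = 5$ ($N{\left(t \right)} = \left(-5\right) \left(-1\right) = 5$)
$- 404 N{\left(3 \left(-3\right) \right)} \left(-1 - 3\right) - 402 = - 404 \cdot 5 \left(-1 - 3\right) - 402 = - 404 \cdot 5 \left(-4\right) - 402 = \left(-404\right) \left(-20\right) - 402 = 8080 - 402 = 7678$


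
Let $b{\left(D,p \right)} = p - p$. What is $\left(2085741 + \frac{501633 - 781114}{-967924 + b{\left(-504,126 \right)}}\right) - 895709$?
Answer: $\frac{1151860813049}{967924} \approx 1.19 \cdot 10^{6}$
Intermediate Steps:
$b{\left(D,p \right)} = 0$
$\left(2085741 + \frac{501633 - 781114}{-967924 + b{\left(-504,126 \right)}}\right) - 895709 = \left(2085741 + \frac{501633 - 781114}{-967924 + 0}\right) - 895709 = \left(2085741 - \frac{279481}{-967924}\right) - 895709 = \left(2085741 - - \frac{279481}{967924}\right) - 895709 = \left(2085741 + \frac{279481}{967924}\right) - 895709 = \frac{2018839051165}{967924} - 895709 = \frac{1151860813049}{967924}$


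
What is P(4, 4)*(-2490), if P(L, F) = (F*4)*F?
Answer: -159360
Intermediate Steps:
P(L, F) = 4*F² (P(L, F) = (4*F)*F = 4*F²)
P(4, 4)*(-2490) = (4*4²)*(-2490) = (4*16)*(-2490) = 64*(-2490) = -159360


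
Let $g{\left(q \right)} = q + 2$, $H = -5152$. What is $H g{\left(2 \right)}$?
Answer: $-20608$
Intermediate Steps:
$g{\left(q \right)} = 2 + q$
$H g{\left(2 \right)} = - 5152 \left(2 + 2\right) = \left(-5152\right) 4 = -20608$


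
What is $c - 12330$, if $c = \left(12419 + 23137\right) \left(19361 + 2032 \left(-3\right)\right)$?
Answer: $471638010$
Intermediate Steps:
$c = 471650340$ ($c = 35556 \left(19361 - 6096\right) = 35556 \cdot 13265 = 471650340$)
$c - 12330 = 471650340 - 12330 = 471638010$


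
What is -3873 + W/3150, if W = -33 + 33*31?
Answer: -135544/35 ≈ -3872.7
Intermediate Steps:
W = 990 (W = -33 + 1023 = 990)
-3873 + W/3150 = -3873 + 990/3150 = -3873 + 990*(1/3150) = -3873 + 11/35 = -135544/35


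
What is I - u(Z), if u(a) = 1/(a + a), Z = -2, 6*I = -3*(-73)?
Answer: 147/4 ≈ 36.750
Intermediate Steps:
I = 73/2 (I = (-3*(-73))/6 = (⅙)*219 = 73/2 ≈ 36.500)
u(a) = 1/(2*a)
I - u(Z) = 73/2 - 1/(2*(-2)) = 73/2 - (-1)/(2*2) = 73/2 - 1*(-¼) = 73/2 + ¼ = 147/4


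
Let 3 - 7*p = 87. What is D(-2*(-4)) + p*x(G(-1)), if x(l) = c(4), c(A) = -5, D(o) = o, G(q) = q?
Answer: 68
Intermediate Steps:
p = -12 (p = 3/7 - ⅐*87 = 3/7 - 87/7 = -12)
x(l) = -5
D(-2*(-4)) + p*x(G(-1)) = -2*(-4) - 12*(-5) = 8 + 60 = 68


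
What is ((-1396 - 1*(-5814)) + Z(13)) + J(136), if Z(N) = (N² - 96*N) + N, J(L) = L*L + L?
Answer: 21984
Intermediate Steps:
J(L) = L + L² (J(L) = L² + L = L + L²)
Z(N) = N² - 95*N
((-1396 - 1*(-5814)) + Z(13)) + J(136) = ((-1396 - 1*(-5814)) + 13*(-95 + 13)) + 136*(1 + 136) = ((-1396 + 5814) + 13*(-82)) + 136*137 = (4418 - 1066) + 18632 = 3352 + 18632 = 21984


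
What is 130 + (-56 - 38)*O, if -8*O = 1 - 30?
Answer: -843/4 ≈ -210.75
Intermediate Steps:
O = 29/8 (O = -(1 - 30)/8 = -1/8*(-29) = 29/8 ≈ 3.6250)
130 + (-56 - 38)*O = 130 + (-56 - 38)*(29/8) = 130 - 94*29/8 = 130 - 1363/4 = -843/4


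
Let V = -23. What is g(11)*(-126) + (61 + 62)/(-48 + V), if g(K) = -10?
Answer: 89337/71 ≈ 1258.3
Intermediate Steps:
g(11)*(-126) + (61 + 62)/(-48 + V) = -10*(-126) + (61 + 62)/(-48 - 23) = 1260 + 123/(-71) = 1260 + 123*(-1/71) = 1260 - 123/71 = 89337/71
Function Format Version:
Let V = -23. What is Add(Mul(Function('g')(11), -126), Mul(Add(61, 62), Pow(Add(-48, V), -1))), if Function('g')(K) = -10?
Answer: Rational(89337, 71) ≈ 1258.3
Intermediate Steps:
Add(Mul(Function('g')(11), -126), Mul(Add(61, 62), Pow(Add(-48, V), -1))) = Add(Mul(-10, -126), Mul(Add(61, 62), Pow(Add(-48, -23), -1))) = Add(1260, Mul(123, Pow(-71, -1))) = Add(1260, Mul(123, Rational(-1, 71))) = Add(1260, Rational(-123, 71)) = Rational(89337, 71)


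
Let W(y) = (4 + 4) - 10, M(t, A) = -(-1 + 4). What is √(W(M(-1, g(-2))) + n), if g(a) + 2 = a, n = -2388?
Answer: I*√2390 ≈ 48.888*I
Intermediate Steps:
g(a) = -2 + a
M(t, A) = -3 (M(t, A) = -1*3 = -3)
W(y) = -2 (W(y) = 8 - 10 = -2)
√(W(M(-1, g(-2))) + n) = √(-2 - 2388) = √(-2390) = I*√2390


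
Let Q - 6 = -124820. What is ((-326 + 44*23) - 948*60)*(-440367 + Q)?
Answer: 31759781114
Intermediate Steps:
Q = -124814 (Q = 6 - 124820 = -124814)
((-326 + 44*23) - 948*60)*(-440367 + Q) = ((-326 + 44*23) - 948*60)*(-440367 - 124814) = ((-326 + 1012) - 56880)*(-565181) = (686 - 56880)*(-565181) = -56194*(-565181) = 31759781114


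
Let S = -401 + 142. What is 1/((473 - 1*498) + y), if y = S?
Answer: -1/284 ≈ -0.0035211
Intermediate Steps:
S = -259
y = -259
1/((473 - 1*498) + y) = 1/((473 - 1*498) - 259) = 1/((473 - 498) - 259) = 1/(-25 - 259) = 1/(-284) = -1/284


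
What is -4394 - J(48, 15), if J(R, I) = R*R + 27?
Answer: -6725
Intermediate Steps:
J(R, I) = 27 + R² (J(R, I) = R² + 27 = 27 + R²)
-4394 - J(48, 15) = -4394 - (27 + 48²) = -4394 - (27 + 2304) = -4394 - 1*2331 = -4394 - 2331 = -6725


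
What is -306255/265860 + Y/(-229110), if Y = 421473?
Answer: -289236341/96684420 ≈ -2.9916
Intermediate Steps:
-306255/265860 + Y/(-229110) = -306255/265860 + 421473/(-229110) = -306255*1/265860 + 421473*(-1/229110) = -20417/17724 - 140491/76370 = -289236341/96684420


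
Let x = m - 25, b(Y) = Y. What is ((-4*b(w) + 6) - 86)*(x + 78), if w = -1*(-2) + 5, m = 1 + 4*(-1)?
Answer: -5400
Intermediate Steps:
m = -3 (m = 1 - 4 = -3)
w = 7 (w = 2 + 5 = 7)
x = -28 (x = -3 - 25 = -28)
((-4*b(w) + 6) - 86)*(x + 78) = ((-4*7 + 6) - 86)*(-28 + 78) = ((-28 + 6) - 86)*50 = (-22 - 86)*50 = -108*50 = -5400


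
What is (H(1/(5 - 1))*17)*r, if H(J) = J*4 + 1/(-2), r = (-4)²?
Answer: 136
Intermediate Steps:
r = 16
H(J) = -½ + 4*J (H(J) = 4*J - ½ = -½ + 4*J)
(H(1/(5 - 1))*17)*r = ((-½ + 4/(5 - 1))*17)*16 = ((-½ + 4/4)*17)*16 = ((-½ + 4*(¼))*17)*16 = ((-½ + 1)*17)*16 = ((½)*17)*16 = (17/2)*16 = 136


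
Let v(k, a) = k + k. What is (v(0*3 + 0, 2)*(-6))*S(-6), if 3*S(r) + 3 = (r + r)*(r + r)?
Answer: 0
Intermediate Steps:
S(r) = -1 + 4*r**2/3 (S(r) = -1 + ((r + r)*(r + r))/3 = -1 + ((2*r)*(2*r))/3 = -1 + (4*r**2)/3 = -1 + 4*r**2/3)
v(k, a) = 2*k
(v(0*3 + 0, 2)*(-6))*S(-6) = ((2*(0*3 + 0))*(-6))*(-1 + (4/3)*(-6)**2) = ((2*(0 + 0))*(-6))*(-1 + (4/3)*36) = ((2*0)*(-6))*(-1 + 48) = (0*(-6))*47 = 0*47 = 0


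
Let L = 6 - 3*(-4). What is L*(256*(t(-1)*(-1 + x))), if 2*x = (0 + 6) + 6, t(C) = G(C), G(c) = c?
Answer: -23040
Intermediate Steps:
t(C) = C
L = 18 (L = 6 + 12 = 18)
x = 6 (x = ((0 + 6) + 6)/2 = (6 + 6)/2 = (½)*12 = 6)
L*(256*(t(-1)*(-1 + x))) = 18*(256*(-(-1 + 6))) = 18*(256*(-1*5)) = 18*(256*(-5)) = 18*(-1280) = -23040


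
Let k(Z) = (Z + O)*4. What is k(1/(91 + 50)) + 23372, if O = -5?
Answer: 3292636/141 ≈ 23352.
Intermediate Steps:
k(Z) = -20 + 4*Z (k(Z) = (Z - 5)*4 = (-5 + Z)*4 = -20 + 4*Z)
k(1/(91 + 50)) + 23372 = (-20 + 4/(91 + 50)) + 23372 = (-20 + 4/141) + 23372 = -2816/141 + 23372 = 3292636/141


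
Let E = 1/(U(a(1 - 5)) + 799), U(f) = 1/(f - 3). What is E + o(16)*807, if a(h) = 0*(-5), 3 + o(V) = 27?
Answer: 46405731/2396 ≈ 19368.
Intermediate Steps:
o(V) = 24 (o(V) = -3 + 27 = 24)
a(h) = 0
U(f) = 1/(-3 + f)
E = 3/2396 (E = 1/(1/(-3 + 0) + 799) = 1/(1/(-3) + 799) = 1/(-1/3 + 799) = 1/(2396/3) = 3/2396 ≈ 0.0012521)
E + o(16)*807 = 3/2396 + 24*807 = 3/2396 + 19368 = 46405731/2396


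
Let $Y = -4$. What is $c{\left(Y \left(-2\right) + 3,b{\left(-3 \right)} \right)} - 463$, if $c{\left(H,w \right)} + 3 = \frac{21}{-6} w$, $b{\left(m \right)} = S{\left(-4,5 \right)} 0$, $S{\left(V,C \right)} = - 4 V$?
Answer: $-466$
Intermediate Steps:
$b{\left(m \right)} = 0$ ($b{\left(m \right)} = \left(-4\right) \left(-4\right) 0 = 16 \cdot 0 = 0$)
$c{\left(H,w \right)} = -3 - \frac{7 w}{2}$ ($c{\left(H,w \right)} = -3 + \frac{21}{-6} w = -3 + 21 \left(- \frac{1}{6}\right) w = -3 - \frac{7 w}{2}$)
$c{\left(Y \left(-2\right) + 3,b{\left(-3 \right)} \right)} - 463 = \left(-3 - 0\right) - 463 = \left(-3 + 0\right) - 463 = -3 - 463 = -466$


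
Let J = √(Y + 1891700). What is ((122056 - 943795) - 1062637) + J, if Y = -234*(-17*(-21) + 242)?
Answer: -1884376 + √1751534 ≈ -1.8831e+6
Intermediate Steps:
Y = -140166 (Y = -234*(357 + 242) = -234*599 = -140166)
J = √1751534 (J = √(-140166 + 1891700) = √1751534 ≈ 1323.5)
((122056 - 943795) - 1062637) + J = ((122056 - 943795) - 1062637) + √1751534 = (-821739 - 1062637) + √1751534 = -1884376 + √1751534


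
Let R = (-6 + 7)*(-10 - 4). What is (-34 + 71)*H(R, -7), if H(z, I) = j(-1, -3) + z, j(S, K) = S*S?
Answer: -481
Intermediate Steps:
R = -14 (R = 1*(-14) = -14)
j(S, K) = S**2
H(z, I) = 1 + z (H(z, I) = (-1)**2 + z = 1 + z)
(-34 + 71)*H(R, -7) = (-34 + 71)*(1 - 14) = 37*(-13) = -481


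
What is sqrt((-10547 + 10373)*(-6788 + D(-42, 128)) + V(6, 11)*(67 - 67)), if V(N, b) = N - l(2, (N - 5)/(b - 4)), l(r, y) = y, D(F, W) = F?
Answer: 2*sqrt(297105) ≈ 1090.1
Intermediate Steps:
V(N, b) = N - (-5 + N)/(-4 + b) (V(N, b) = N - (N - 5)/(b - 4) = N - (-5 + N)/(-4 + b))
sqrt((-10547 + 10373)*(-6788 + D(-42, 128)) + V(6, 11)*(67 - 67)) = sqrt((-10547 + 10373)*(-6788 - 42) + ((5 - 1*6 + 6*(-4 + 11))/(-4 + 11))*(67 - 67)) = sqrt(-174*(-6830) + ((5 - 6 + 6*7)/7)*0) = sqrt(1188420 + ((5 - 6 + 42)/7)*0) = sqrt(1188420 + ((1/7)*41)*0) = sqrt(1188420 + (41/7)*0) = sqrt(1188420 + 0) = sqrt(1188420) = 2*sqrt(297105)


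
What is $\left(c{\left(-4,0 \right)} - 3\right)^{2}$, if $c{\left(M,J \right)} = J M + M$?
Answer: $49$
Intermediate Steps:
$c{\left(M,J \right)} = M + J M$
$\left(c{\left(-4,0 \right)} - 3\right)^{2} = \left(- 4 \left(1 + 0\right) - 3\right)^{2} = \left(\left(-4\right) 1 - 3\right)^{2} = \left(-4 - 3\right)^{2} = \left(-7\right)^{2} = 49$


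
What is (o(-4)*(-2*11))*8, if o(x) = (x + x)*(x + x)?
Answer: -11264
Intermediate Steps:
o(x) = 4*x² (o(x) = (2*x)*(2*x) = 4*x²)
(o(-4)*(-2*11))*8 = ((4*(-4)²)*(-2*11))*8 = ((4*16)*(-22))*8 = (64*(-22))*8 = -1408*8 = -11264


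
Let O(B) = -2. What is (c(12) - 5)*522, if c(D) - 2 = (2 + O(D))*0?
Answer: -1566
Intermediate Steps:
c(D) = 2 (c(D) = 2 + (2 - 2)*0 = 2 + 0*0 = 2 + 0 = 2)
(c(12) - 5)*522 = (2 - 5)*522 = -3*522 = -1566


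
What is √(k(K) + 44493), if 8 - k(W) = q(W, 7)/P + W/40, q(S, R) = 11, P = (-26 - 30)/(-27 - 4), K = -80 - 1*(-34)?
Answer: √872122790/140 ≈ 210.94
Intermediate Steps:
K = -46 (K = -80 + 34 = -46)
P = 56/31 (P = -56/(-31) = -56*(-1/31) = 56/31 ≈ 1.8065)
k(W) = 107/56 - W/40 (k(W) = 8 - (11/(56/31) + W/40) = 8 - (11*(31/56) + W*(1/40)) = 8 - (341/56 + W/40) = 8 + (-341/56 - W/40) = 107/56 - W/40)
√(k(K) + 44493) = √((107/56 - 1/40*(-46)) + 44493) = √((107/56 + 23/20) + 44493) = √(857/280 + 44493) = √(12458897/280) = √872122790/140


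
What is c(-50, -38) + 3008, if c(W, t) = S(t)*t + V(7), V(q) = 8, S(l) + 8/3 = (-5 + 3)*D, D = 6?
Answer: 10720/3 ≈ 3573.3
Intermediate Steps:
S(l) = -44/3 (S(l) = -8/3 + (-5 + 3)*6 = -8/3 - 2*6 = -8/3 - 12 = -44/3)
c(W, t) = 8 - 44*t/3 (c(W, t) = -44*t/3 + 8 = 8 - 44*t/3)
c(-50, -38) + 3008 = (8 - 44/3*(-38)) + 3008 = (8 + 1672/3) + 3008 = 1696/3 + 3008 = 10720/3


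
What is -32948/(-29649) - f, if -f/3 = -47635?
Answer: -4236957397/29649 ≈ -1.4290e+5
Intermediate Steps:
f = 142905 (f = -3*(-47635) = 142905)
-32948/(-29649) - f = -32948/(-29649) - 1*142905 = -32948*(-1/29649) - 142905 = 32948/29649 - 142905 = -4236957397/29649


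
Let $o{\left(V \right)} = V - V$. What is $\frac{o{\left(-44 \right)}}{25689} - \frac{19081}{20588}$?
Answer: $- \frac{19081}{20588} \approx -0.9268$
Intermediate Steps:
$o{\left(V \right)} = 0$
$\frac{o{\left(-44 \right)}}{25689} - \frac{19081}{20588} = \frac{0}{25689} - \frac{19081}{20588} = 0 \cdot \frac{1}{25689} - \frac{19081}{20588} = 0 - \frac{19081}{20588} = - \frac{19081}{20588}$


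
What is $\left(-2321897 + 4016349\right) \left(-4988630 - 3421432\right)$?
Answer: $-14250446376024$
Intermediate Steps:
$\left(-2321897 + 4016349\right) \left(-4988630 - 3421432\right) = 1694452 \left(-8410062\right) = -14250446376024$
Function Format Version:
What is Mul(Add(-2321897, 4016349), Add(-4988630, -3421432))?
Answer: -14250446376024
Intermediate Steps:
Mul(Add(-2321897, 4016349), Add(-4988630, -3421432)) = Mul(1694452, -8410062) = -14250446376024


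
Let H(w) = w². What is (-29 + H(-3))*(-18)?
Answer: 360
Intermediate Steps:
(-29 + H(-3))*(-18) = (-29 + (-3)²)*(-18) = (-29 + 9)*(-18) = -20*(-18) = 360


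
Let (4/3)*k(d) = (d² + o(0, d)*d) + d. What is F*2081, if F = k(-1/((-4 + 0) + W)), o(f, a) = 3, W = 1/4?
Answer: 133184/75 ≈ 1775.8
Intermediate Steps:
W = ¼ (W = 1*(¼) = ¼ ≈ 0.25000)
k(d) = 3*d + 3*d²/4 (k(d) = 3*((d² + 3*d) + d)/4 = 3*(d² + 4*d)/4 = 3*d + 3*d²/4)
F = 64/75 (F = 3*(-1/((-4 + 0) + ¼))*(4 - 1/((-4 + 0) + ¼))/4 = 3*(-1/(-4 + ¼))*(4 - 1/(-4 + ¼))/4 = 3*(-1/(-15/4))*(4 - 1/(-15/4))/4 = 3*(-1*(-4/15))*(4 - 1*(-4/15))/4 = (¾)*(4/15)*(4 + 4/15) = (¾)*(4/15)*(64/15) = 64/75 ≈ 0.85333)
F*2081 = (64/75)*2081 = 133184/75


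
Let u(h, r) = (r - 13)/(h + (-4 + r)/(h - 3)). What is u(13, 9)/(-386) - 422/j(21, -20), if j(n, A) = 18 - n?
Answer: 733018/5211 ≈ 140.67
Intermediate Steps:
u(h, r) = (-13 + r)/(h + (-4 + r)/(-3 + h))
u(13, 9)/(-386) - 422/j(21, -20) = ((39 - 13*13 - 3*9 + 13*9)/(-4 + 9 + 13² - 3*13))/(-386) - 422/(18 - 1*21) = ((39 - 169 - 27 + 117)/(-4 + 9 + 169 - 39))*(-1/386) - 422/(18 - 21) = (-40/135)*(-1/386) - 422/(-3) = ((1/135)*(-40))*(-1/386) - 422*(-⅓) = -8/27*(-1/386) + 422/3 = 4/5211 + 422/3 = 733018/5211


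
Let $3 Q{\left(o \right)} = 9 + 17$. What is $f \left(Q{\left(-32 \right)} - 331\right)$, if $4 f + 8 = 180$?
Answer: $- \frac{41581}{3} \approx -13860.0$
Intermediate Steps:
$f = 43$ ($f = -2 + \frac{1}{4} \cdot 180 = -2 + 45 = 43$)
$Q{\left(o \right)} = \frac{26}{3}$ ($Q{\left(o \right)} = \frac{9 + 17}{3} = \frac{1}{3} \cdot 26 = \frac{26}{3}$)
$f \left(Q{\left(-32 \right)} - 331\right) = 43 \left(\frac{26}{3} - 331\right) = 43 \left(- \frac{967}{3}\right) = - \frac{41581}{3}$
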